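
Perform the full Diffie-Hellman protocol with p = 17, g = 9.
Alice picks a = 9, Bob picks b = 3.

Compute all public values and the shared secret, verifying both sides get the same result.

Step 1: A = g^a mod p = 9^9 mod 17 = 9.
Step 2: B = g^b mod p = 9^3 mod 17 = 15.
Step 3: Alice computes s = B^a mod p = 15^9 mod 17 = 15.
Step 4: Bob computes s = A^b mod p = 9^3 mod 17 = 15.
Both sides agree: shared secret = 15.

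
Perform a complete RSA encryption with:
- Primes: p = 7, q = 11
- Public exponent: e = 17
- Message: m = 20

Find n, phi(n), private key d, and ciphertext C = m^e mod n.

Step 1: n = 7 * 11 = 77.
Step 2: phi(n) = (7-1)(11-1) = 6 * 10 = 60.
Step 3: Find d = 17^(-1) mod 60 = 53.
  Verify: 17 * 53 = 901 = 1 (mod 60).
Step 4: C = 20^17 mod 77 = 48.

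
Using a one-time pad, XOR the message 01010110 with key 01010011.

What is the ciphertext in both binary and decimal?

Step 1: Write out the XOR operation bit by bit:
  Message: 01010110
  Key:     01010011
  XOR:     00000101
Step 2: Convert to decimal: 00000101 = 5.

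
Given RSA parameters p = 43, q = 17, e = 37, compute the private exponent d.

Step 1: n = 43 * 17 = 731.
Step 2: phi(n) = 42 * 16 = 672.
Step 3: Find d such that 37 * d = 1 (mod 672).
Step 4: d = 37^(-1) mod 672 = 109.
Verification: 37 * 109 = 4033 = 6 * 672 + 1.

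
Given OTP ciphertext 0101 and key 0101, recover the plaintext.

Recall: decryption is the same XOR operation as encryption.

Step 1: XOR ciphertext with key:
  Ciphertext: 0101
  Key:        0101
  XOR:        0000
Step 2: Plaintext = 0000 = 0 in decimal.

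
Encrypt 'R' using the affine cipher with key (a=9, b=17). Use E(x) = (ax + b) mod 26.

Step 1: Convert 'R' to number: x = 17.
Step 2: E(17) = (9 * 17 + 17) mod 26 = 170 mod 26 = 14.
Step 3: Convert 14 back to letter: O.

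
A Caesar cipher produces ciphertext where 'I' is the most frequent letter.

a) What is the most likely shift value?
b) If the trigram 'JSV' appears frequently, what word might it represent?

Step 1: In English, 'E' is the most frequent letter (12.7%).
Step 2: The most frequent ciphertext letter is 'I' (position 8).
Step 3: Shift = (8 - 4) mod 26 = 4.
Step 4: Decrypt 'JSV' by shifting back 4:
  J -> F
  S -> O
  V -> R
Step 5: 'JSV' decrypts to 'FOR'.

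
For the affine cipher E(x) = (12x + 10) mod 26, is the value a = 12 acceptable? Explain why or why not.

Step 1: Compute gcd(12, 26).
Step 2: gcd(12, 26) = 2.
Since gcd = 2 != 1, 12 shares a common factor with 26, so it cannot be used.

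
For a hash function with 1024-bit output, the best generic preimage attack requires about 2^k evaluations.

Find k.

Step 1: The hash has a 1024-bit output.
Step 2: Preimage resistance means: given a digest h(x), it should be infeasible to find any input that hashes to it.
With a 1024-bit output there are 2^1024 possible digests, so a generic brute-force preimage search costs about 2^1024 evaluations.
Step 3: Security level = 1024 bits.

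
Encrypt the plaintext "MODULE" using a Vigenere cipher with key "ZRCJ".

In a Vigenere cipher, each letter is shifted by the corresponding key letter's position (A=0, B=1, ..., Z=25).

Step 1: Repeat key to match plaintext length:
  Plaintext: MODULE
  Key:       ZRCJZR
Step 2: Encrypt each letter:
  M(12) + Z(25) = (12+25) mod 26 = 11 = L
  O(14) + R(17) = (14+17) mod 26 = 5 = F
  D(3) + C(2) = (3+2) mod 26 = 5 = F
  U(20) + J(9) = (20+9) mod 26 = 3 = D
  L(11) + Z(25) = (11+25) mod 26 = 10 = K
  E(4) + R(17) = (4+17) mod 26 = 21 = V
Ciphertext: LFFDKV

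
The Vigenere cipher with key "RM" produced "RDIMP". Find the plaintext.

Step 1: Extend key: RMRMR
Step 2: Decrypt each letter (c - k) mod 26:
  R(17) - R(17) = (17-17) mod 26 = 0 = A
  D(3) - M(12) = (3-12) mod 26 = 17 = R
  I(8) - R(17) = (8-17) mod 26 = 17 = R
  M(12) - M(12) = (12-12) mod 26 = 0 = A
  P(15) - R(17) = (15-17) mod 26 = 24 = Y
Plaintext: ARRAY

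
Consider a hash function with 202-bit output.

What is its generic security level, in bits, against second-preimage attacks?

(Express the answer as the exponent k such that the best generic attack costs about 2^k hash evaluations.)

Step 1: The hash has a 202-bit output.
Step 2: Second-preimage resistance means: given a specific input x, it should be infeasible to find a different y with h(y) = h(x).
With a 202-bit output, a generic search for a second preimage costs about 2^202 evaluations (each trial matches the fixed target with probability 2^-202).
Step 3: Security level = 202 bits.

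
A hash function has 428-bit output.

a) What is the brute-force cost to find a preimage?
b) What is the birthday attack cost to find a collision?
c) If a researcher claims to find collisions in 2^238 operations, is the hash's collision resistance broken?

Step 1: Preimage resistance requires brute-force of 2^428 operations.
Step 2: Collision resistance (birthday bound) = 2^(428/2) = 2^214.
Step 3: The claimed attack costs 2^238 operations.
Step 4: Since 2^238 >= 2^214, the claimed attack is no faster than the generic birthday attack, so this does not break collision resistance.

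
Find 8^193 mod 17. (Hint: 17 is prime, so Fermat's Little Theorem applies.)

Step 1: Since 17 is prime, by Fermat's Little Theorem: 8^16 = 1 (mod 17).
Step 2: Reduce exponent: 193 mod 16 = 1.
Step 3: So 8^193 = 8^1 (mod 17).
Step 4: 8^1 mod 17 = 8.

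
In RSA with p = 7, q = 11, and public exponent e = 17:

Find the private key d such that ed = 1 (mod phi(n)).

Step 1: n = 7 * 11 = 77.
Step 2: phi(n) = 6 * 10 = 60.
Step 3: Find d such that 17 * d = 1 (mod 60).
Step 4: d = 17^(-1) mod 60 = 53.
Verification: 17 * 53 = 901 = 15 * 60 + 1.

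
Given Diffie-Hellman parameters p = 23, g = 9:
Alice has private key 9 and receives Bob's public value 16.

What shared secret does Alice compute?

Step 1: s = B^a mod p = 16^9 mod 23.
  16^1 mod 23 = 16
  16^2 mod 23 = (16 * 16) mod 23 = 3
  16^3 mod 23 = (3 * 16) mod 23 = 2
  16^4 mod 23 = (2 * 16) mod 23 = 9
  16^5 mod 23 = (9 * 16) mod 23 = 6
  16^6 mod 23 = (6 * 16) mod 23 = 4
  16^7 mod 23 = (4 * 16) mod 23 = 18
  16^8 mod 23 = (18 * 16) mod 23 = 12
  16^9 mod 23 = (12 * 16) mod 23 = 8
Result: shared secret = 8.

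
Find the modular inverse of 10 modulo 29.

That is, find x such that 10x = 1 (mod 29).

Step 1: We need x such that 10 * x = 1 (mod 29).
Step 2: Using the extended Euclidean algorithm or trial:
  10 * 3 = 30 = 1 * 29 + 1.
Step 3: Since 30 mod 29 = 1, the inverse is x = 3.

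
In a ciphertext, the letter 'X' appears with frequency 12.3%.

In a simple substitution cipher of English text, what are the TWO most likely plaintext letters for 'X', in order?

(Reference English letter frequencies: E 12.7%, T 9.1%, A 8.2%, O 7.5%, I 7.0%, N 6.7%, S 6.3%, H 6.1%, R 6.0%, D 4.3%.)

Step 1: Observed frequency of 'X' is 12.3%.
Step 2: Compute distances to each reference frequency and sort:
  E (12.7%): difference = 0.4% <-- BEST
  T (9.1%): difference = 3.2% <-- RUNNER-UP
  A (8.2%): difference = 4.1%
  O (7.5%): difference = 4.8%
  I (7.0%): difference = 5.3%
Step 3: Most likely is 'E' (12.7%, diff 0.4%); second most likely is 'T' (9.1%, diff 3.2%).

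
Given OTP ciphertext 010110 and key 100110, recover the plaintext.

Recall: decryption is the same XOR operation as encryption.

Step 1: XOR ciphertext with key:
  Ciphertext: 010110
  Key:        100110
  XOR:        110000
Step 2: Plaintext = 110000 = 48 in decimal.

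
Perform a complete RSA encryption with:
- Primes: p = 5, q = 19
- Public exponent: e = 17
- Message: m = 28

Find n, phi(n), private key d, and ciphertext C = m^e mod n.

Step 1: n = 5 * 19 = 95.
Step 2: phi(n) = (5-1)(19-1) = 4 * 18 = 72.
Step 3: Find d = 17^(-1) mod 72 = 17.
  Verify: 17 * 17 = 289 = 1 (mod 72).
Step 4: C = 28^17 mod 95 = 93.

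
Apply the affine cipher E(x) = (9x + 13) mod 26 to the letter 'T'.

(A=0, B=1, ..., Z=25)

Step 1: Convert 'T' to number: x = 19.
Step 2: E(19) = (9 * 19 + 13) mod 26 = 184 mod 26 = 2.
Step 3: Convert 2 back to letter: C.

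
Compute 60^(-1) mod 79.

Step 1: We need x such that 60 * x = 1 (mod 79).
Step 2: Using the extended Euclidean algorithm or trial:
  60 * 54 = 3240 = 41 * 79 + 1.
Step 3: Since 3240 mod 79 = 1, the inverse is x = 54.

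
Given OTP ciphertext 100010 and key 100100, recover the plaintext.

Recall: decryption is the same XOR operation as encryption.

Step 1: XOR ciphertext with key:
  Ciphertext: 100010
  Key:        100100
  XOR:        000110
Step 2: Plaintext = 000110 = 6 in decimal.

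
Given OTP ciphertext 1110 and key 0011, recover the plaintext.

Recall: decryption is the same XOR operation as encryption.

Step 1: XOR ciphertext with key:
  Ciphertext: 1110
  Key:        0011
  XOR:        1101
Step 2: Plaintext = 1101 = 13 in decimal.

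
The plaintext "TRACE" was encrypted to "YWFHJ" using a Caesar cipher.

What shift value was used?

Step 1: Compare first letters: T (position 19) -> Y (position 24).
Step 2: Shift = (24 - 19) mod 26 = 5.
The shift value is 5.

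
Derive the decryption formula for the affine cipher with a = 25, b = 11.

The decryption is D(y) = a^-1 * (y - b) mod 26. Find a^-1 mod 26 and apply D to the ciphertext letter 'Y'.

Step 1: Find a^-1, the modular inverse of 25 mod 26.
Step 2: We need 25 * a^-1 = 1 (mod 26).
Step 3: 25 * 25 = 625 = 24 * 26 + 1, so a^-1 = 25.
Step 4: D(y) = 25(y - 11) mod 26.
Step 5: Apply to 'Y' (y = 24): D(24) = 25 * (24 - 11) mod 26 = 25 * 13 mod 26 = 13 -> 'N'.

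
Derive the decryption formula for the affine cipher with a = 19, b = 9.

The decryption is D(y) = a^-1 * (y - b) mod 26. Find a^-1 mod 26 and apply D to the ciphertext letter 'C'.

Step 1: Find a^-1, the modular inverse of 19 mod 26.
Step 2: We need 19 * a^-1 = 1 (mod 26).
Step 3: 19 * 11 = 209 = 8 * 26 + 1, so a^-1 = 11.
Step 4: D(y) = 11(y - 9) mod 26.
Step 5: Apply to 'C' (y = 2): D(2) = 11 * (2 - 9) mod 26 = 11 * -7 mod 26 = 1 -> 'B'.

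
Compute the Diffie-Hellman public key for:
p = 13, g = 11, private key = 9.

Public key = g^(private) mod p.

Step 1: A = g^a mod p = 11^9 mod 13.
  11^1 mod 13 = 11
  11^2 mod 13 = (11 * 11) mod 13 = 4
  11^3 mod 13 = (4 * 11) mod 13 = 5
  11^4 mod 13 = (5 * 11) mod 13 = 3
  11^5 mod 13 = (3 * 11) mod 13 = 7
  11^6 mod 13 = (7 * 11) mod 13 = 12
  11^7 mod 13 = (12 * 11) mod 13 = 2
  11^8 mod 13 = (2 * 11) mod 13 = 9
  11^9 mod 13 = (9 * 11) mod 13 = 8
Result: A = 8.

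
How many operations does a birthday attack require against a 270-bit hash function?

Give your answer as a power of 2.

Step 1: The birthday paradox gives collision probability ~50% after sqrt(2^n) = 2^(n/2) hashes.
Step 2: For 270-bit output: 2^(270/2) = 2^135.
Step 3: Approximately 2^135 hash computations needed.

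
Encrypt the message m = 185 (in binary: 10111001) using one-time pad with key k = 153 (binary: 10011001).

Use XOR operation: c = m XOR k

Step 1: Write out the XOR operation bit by bit:
  Message: 10111001
  Key:     10011001
  XOR:     00100000
Step 2: Convert to decimal: 00100000 = 32.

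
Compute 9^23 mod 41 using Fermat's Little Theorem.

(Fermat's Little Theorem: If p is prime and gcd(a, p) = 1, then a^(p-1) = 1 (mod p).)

Step 1: Since 41 is prime, by Fermat's Little Theorem: 9^40 = 1 (mod 41).
Step 2: Reduce exponent: 23 mod 40 = 23.
Step 3: So 9^23 = 9^23 (mod 41).
Step 4: 9^23 mod 41 = 32.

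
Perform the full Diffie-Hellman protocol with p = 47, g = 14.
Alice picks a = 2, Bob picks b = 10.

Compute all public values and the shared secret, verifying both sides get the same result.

Step 1: A = g^a mod p = 14^2 mod 47 = 8.
Step 2: B = g^b mod p = 14^10 mod 47 = 9.
Step 3: Alice computes s = B^a mod p = 9^2 mod 47 = 34.
Step 4: Bob computes s = A^b mod p = 8^10 mod 47 = 34.
Both sides agree: shared secret = 34.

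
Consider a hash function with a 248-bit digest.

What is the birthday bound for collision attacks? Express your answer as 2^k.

Step 1: The birthday paradox gives collision probability ~50% after sqrt(2^n) = 2^(n/2) hashes.
Step 2: For 248-bit output: 2^(248/2) = 2^124.
Step 3: Approximately 2^124 hash computations needed.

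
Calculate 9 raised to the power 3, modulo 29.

Step 1: Compute 9^3 mod 29 step by step, reducing modulo 29 at each step.
  9^1 mod 29 = 9
  9^2 mod 29 = (9 * 9) mod 29 = 23
  9^3 mod 29 = (23 * 9) mod 29 = 4
Step 2: Result = 4.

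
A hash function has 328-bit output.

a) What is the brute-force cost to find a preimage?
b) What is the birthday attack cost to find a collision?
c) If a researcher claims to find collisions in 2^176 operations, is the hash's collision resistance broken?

Step 1: Preimage resistance requires brute-force of 2^328 operations.
Step 2: Collision resistance (birthday bound) = 2^(328/2) = 2^164.
Step 3: The claimed attack costs 2^176 operations.
Step 4: Since 2^176 >= 2^164, the claimed attack is no faster than the generic birthday attack, so this does not break collision resistance.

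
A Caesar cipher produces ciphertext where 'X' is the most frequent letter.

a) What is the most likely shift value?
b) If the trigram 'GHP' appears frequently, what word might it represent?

Step 1: In English, 'E' is the most frequent letter (12.7%).
Step 2: The most frequent ciphertext letter is 'X' (position 23).
Step 3: Shift = (23 - 4) mod 26 = 19.
Step 4: Decrypt 'GHP' by shifting back 19:
  G -> N
  H -> O
  P -> W
Step 5: 'GHP' decrypts to 'NOW'.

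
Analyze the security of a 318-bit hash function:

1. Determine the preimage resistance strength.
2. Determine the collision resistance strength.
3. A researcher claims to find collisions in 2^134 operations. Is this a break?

Step 1: Preimage resistance requires brute-force of 2^318 operations.
Step 2: Collision resistance (birthday bound) = 2^(318/2) = 2^159.
Step 3: The claimed attack costs 2^134 operations.
Step 4: Since 2^134 < 2^159, the claimed attack beats the generic birthday bound, so collision resistance is broken.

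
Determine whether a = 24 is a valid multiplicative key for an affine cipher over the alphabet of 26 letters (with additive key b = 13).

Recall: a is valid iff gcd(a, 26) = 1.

Step 1: Compute gcd(24, 26).
Step 2: gcd(24, 26) = 2.
Since gcd = 2 != 1, 24 shares a common factor with 26, so it cannot be used.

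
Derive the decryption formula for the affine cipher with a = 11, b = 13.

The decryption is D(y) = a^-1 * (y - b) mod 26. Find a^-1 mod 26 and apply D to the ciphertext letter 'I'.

Step 1: Find a^-1, the modular inverse of 11 mod 26.
Step 2: We need 11 * a^-1 = 1 (mod 26).
Step 3: 11 * 19 = 209 = 8 * 26 + 1, so a^-1 = 19.
Step 4: D(y) = 19(y - 13) mod 26.
Step 5: Apply to 'I' (y = 8): D(8) = 19 * (8 - 13) mod 26 = 19 * -5 mod 26 = 9 -> 'J'.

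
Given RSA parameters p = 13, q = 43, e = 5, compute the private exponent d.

Step 1: n = 13 * 43 = 559.
Step 2: phi(n) = 12 * 42 = 504.
Step 3: Find d such that 5 * d = 1 (mod 504).
Step 4: d = 5^(-1) mod 504 = 101.
Verification: 5 * 101 = 505 = 1 * 504 + 1.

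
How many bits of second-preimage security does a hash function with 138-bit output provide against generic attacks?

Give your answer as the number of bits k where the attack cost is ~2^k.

Step 1: The hash has a 138-bit output.
Step 2: Second-preimage resistance means: given a specific input x, it should be infeasible to find a different y with h(y) = h(x).
With a 138-bit output, a generic search for a second preimage costs about 2^138 evaluations (each trial matches the fixed target with probability 2^-138).
Step 3: Security level = 138 bits.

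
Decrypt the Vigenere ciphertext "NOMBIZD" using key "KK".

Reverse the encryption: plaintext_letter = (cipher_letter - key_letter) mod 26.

Step 1: Extend key: KKKKKKK
Step 2: Decrypt each letter (c - k) mod 26:
  N(13) - K(10) = (13-10) mod 26 = 3 = D
  O(14) - K(10) = (14-10) mod 26 = 4 = E
  M(12) - K(10) = (12-10) mod 26 = 2 = C
  B(1) - K(10) = (1-10) mod 26 = 17 = R
  I(8) - K(10) = (8-10) mod 26 = 24 = Y
  Z(25) - K(10) = (25-10) mod 26 = 15 = P
  D(3) - K(10) = (3-10) mod 26 = 19 = T
Plaintext: DECRYPT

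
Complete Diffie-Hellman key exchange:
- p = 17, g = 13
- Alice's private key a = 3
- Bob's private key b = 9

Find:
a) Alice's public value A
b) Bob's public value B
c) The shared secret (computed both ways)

Step 1: A = g^a mod p = 13^3 mod 17 = 4.
Step 2: B = g^b mod p = 13^9 mod 17 = 13.
Step 3: Alice computes s = B^a mod p = 13^3 mod 17 = 4.
Step 4: Bob computes s = A^b mod p = 4^9 mod 17 = 4.
Both sides agree: shared secret = 4.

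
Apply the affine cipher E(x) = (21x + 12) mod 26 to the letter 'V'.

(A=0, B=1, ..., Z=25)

Step 1: Convert 'V' to number: x = 21.
Step 2: E(21) = (21 * 21 + 12) mod 26 = 453 mod 26 = 11.
Step 3: Convert 11 back to letter: L.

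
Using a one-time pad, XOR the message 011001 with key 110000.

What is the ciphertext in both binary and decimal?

Step 1: Write out the XOR operation bit by bit:
  Message: 011001
  Key:     110000
  XOR:     101001
Step 2: Convert to decimal: 101001 = 41.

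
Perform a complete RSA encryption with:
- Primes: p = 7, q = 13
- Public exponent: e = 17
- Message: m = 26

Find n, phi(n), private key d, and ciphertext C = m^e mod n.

Step 1: n = 7 * 13 = 91.
Step 2: phi(n) = (7-1)(13-1) = 6 * 12 = 72.
Step 3: Find d = 17^(-1) mod 72 = 17.
  Verify: 17 * 17 = 289 = 1 (mod 72).
Step 4: C = 26^17 mod 91 = 52.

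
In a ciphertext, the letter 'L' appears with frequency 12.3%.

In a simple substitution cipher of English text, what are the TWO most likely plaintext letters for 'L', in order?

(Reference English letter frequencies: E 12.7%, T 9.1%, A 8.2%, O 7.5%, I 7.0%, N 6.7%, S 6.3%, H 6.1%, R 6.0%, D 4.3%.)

Step 1: Observed frequency of 'L' is 12.3%.
Step 2: Compute distances to each reference frequency and sort:
  E (12.7%): difference = 0.4% <-- BEST
  T (9.1%): difference = 3.2% <-- RUNNER-UP
  A (8.2%): difference = 4.1%
  O (7.5%): difference = 4.8%
  I (7.0%): difference = 5.3%
Step 3: Most likely is 'E' (12.7%, diff 0.4%); second most likely is 'T' (9.1%, diff 3.2%).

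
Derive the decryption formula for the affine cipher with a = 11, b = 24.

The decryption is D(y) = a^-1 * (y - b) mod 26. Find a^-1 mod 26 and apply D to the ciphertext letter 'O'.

Step 1: Find a^-1, the modular inverse of 11 mod 26.
Step 2: We need 11 * a^-1 = 1 (mod 26).
Step 3: 11 * 19 = 209 = 8 * 26 + 1, so a^-1 = 19.
Step 4: D(y) = 19(y - 24) mod 26.
Step 5: Apply to 'O' (y = 14): D(14) = 19 * (14 - 24) mod 26 = 19 * -10 mod 26 = 18 -> 'S'.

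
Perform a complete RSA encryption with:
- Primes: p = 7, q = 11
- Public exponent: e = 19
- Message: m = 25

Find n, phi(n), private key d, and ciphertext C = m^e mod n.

Step 1: n = 7 * 11 = 77.
Step 2: phi(n) = (7-1)(11-1) = 6 * 10 = 60.
Step 3: Find d = 19^(-1) mod 60 = 19.
  Verify: 19 * 19 = 361 = 1 (mod 60).
Step 4: C = 25^19 mod 77 = 4.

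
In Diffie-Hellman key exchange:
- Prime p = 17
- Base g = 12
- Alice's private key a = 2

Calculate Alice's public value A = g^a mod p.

Step 1: A = g^a mod p = 12^2 mod 17.
  12^1 mod 17 = 12
  12^2 mod 17 = (12 * 12) mod 17 = 8
Result: A = 8.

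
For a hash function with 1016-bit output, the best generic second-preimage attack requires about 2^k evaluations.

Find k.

Step 1: The hash has a 1016-bit output.
Step 2: Second-preimage resistance means: given a specific input x, it should be infeasible to find a different y with h(y) = h(x).
With a 1016-bit output, a generic search for a second preimage costs about 2^1016 evaluations (each trial matches the fixed target with probability 2^-1016).
Step 3: Security level = 1016 bits.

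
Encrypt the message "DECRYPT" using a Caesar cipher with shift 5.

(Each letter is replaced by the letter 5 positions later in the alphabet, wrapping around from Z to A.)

Step 1: For each letter, shift forward by 5 positions (mod 26).
  D (position 3) -> position (3+5) mod 26 = 8 -> I
  E (position 4) -> position (4+5) mod 26 = 9 -> J
  C (position 2) -> position (2+5) mod 26 = 7 -> H
  R (position 17) -> position (17+5) mod 26 = 22 -> W
  Y (position 24) -> position (24+5) mod 26 = 3 -> D
  P (position 15) -> position (15+5) mod 26 = 20 -> U
  T (position 19) -> position (19+5) mod 26 = 24 -> Y
Result: IJHWDUY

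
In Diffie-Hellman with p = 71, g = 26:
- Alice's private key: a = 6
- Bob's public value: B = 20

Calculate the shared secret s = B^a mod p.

Step 1: s = B^a mod p = 20^6 mod 71.
  20^1 mod 71 = 20
  20^2 mod 71 = (20 * 20) mod 71 = 45
  20^3 mod 71 = (45 * 20) mod 71 = 48
  20^4 mod 71 = (48 * 20) mod 71 = 37
  20^5 mod 71 = (37 * 20) mod 71 = 30
  20^6 mod 71 = (30 * 20) mod 71 = 32
Result: shared secret = 32.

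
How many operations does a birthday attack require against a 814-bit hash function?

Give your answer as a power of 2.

Step 1: The birthday paradox gives collision probability ~50% after sqrt(2^n) = 2^(n/2) hashes.
Step 2: For 814-bit output: 2^(814/2) = 2^407.
Step 3: Approximately 2^407 hash computations needed.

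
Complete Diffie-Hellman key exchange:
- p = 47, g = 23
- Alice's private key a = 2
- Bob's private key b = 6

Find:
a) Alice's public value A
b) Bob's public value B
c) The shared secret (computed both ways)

Step 1: A = g^a mod p = 23^2 mod 47 = 12.
Step 2: B = g^b mod p = 23^6 mod 47 = 36.
Step 3: Alice computes s = B^a mod p = 36^2 mod 47 = 27.
Step 4: Bob computes s = A^b mod p = 12^6 mod 47 = 27.
Both sides agree: shared secret = 27.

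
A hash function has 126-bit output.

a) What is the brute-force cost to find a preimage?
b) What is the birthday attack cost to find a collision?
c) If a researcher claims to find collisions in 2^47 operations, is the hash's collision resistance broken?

Step 1: Preimage resistance requires brute-force of 2^126 operations.
Step 2: Collision resistance (birthday bound) = 2^(126/2) = 2^63.
Step 3: The claimed attack costs 2^47 operations.
Step 4: Since 2^47 < 2^63, the claimed attack beats the generic birthday bound, so collision resistance is broken.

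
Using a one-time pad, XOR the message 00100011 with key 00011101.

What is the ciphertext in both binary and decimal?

Step 1: Write out the XOR operation bit by bit:
  Message: 00100011
  Key:     00011101
  XOR:     00111110
Step 2: Convert to decimal: 00111110 = 62.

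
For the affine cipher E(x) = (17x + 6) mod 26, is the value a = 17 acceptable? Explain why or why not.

Step 1: Compute gcd(17, 26).
Step 2: gcd(17, 26) = 1.
Since gcd = 1, 17 is coprime with 26, so it is a valid key.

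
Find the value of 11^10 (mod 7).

Step 1: Compute 11^10 mod 7 step by step, reducing modulo 7 at each step.
  11^1 mod 7 = 4
  11^2 mod 7 = (4 * 11) mod 7 = 2
  11^3 mod 7 = (2 * 11) mod 7 = 1
  11^4 mod 7 = (1 * 11) mod 7 = 4
  11^5 mod 7 = (4 * 11) mod 7 = 2
  11^6 mod 7 = (2 * 11) mod 7 = 1
  11^7 mod 7 = (1 * 11) mod 7 = 4
  11^8 mod 7 = (4 * 11) mod 7 = 2
  11^9 mod 7 = (2 * 11) mod 7 = 1
  11^10 mod 7 = (1 * 11) mod 7 = 4
Step 2: Result = 4.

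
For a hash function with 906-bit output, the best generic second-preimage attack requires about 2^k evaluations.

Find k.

Step 1: The hash has a 906-bit output.
Step 2: Second-preimage resistance means: given a specific input x, it should be infeasible to find a different y with h(y) = h(x).
With a 906-bit output, a generic search for a second preimage costs about 2^906 evaluations (each trial matches the fixed target with probability 2^-906).
Step 3: Security level = 906 bits.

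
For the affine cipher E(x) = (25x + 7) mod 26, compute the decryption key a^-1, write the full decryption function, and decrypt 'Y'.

Step 1: Find a^-1, the modular inverse of 25 mod 26.
Step 2: We need 25 * a^-1 = 1 (mod 26).
Step 3: 25 * 25 = 625 = 24 * 26 + 1, so a^-1 = 25.
Step 4: D(y) = 25(y - 7) mod 26.
Step 5: Apply to 'Y' (y = 24): D(24) = 25 * (24 - 7) mod 26 = 25 * 17 mod 26 = 9 -> 'J'.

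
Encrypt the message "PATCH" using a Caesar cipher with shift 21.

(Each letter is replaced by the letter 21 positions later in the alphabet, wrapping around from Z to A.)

Step 1: For each letter, shift forward by 21 positions (mod 26).
  P (position 15) -> position (15+21) mod 26 = 10 -> K
  A (position 0) -> position (0+21) mod 26 = 21 -> V
  T (position 19) -> position (19+21) mod 26 = 14 -> O
  C (position 2) -> position (2+21) mod 26 = 23 -> X
  H (position 7) -> position (7+21) mod 26 = 2 -> C
Result: KVOXC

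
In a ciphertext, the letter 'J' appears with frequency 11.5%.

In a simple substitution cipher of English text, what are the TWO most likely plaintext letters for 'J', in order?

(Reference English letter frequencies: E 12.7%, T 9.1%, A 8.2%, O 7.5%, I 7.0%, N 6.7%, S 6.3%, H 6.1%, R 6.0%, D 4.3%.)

Step 1: Observed frequency of 'J' is 11.5%.
Step 2: Compute distances to each reference frequency and sort:
  E (12.7%): difference = 1.2% <-- BEST
  T (9.1%): difference = 2.4% <-- RUNNER-UP
  A (8.2%): difference = 3.3%
  O (7.5%): difference = 4.0%
  I (7.0%): difference = 4.5%
Step 3: Most likely is 'E' (12.7%, diff 1.2%); second most likely is 'T' (9.1%, diff 2.4%).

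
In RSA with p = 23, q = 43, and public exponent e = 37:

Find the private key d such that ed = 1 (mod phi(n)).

Step 1: n = 23 * 43 = 989.
Step 2: phi(n) = 22 * 42 = 924.
Step 3: Find d such that 37 * d = 1 (mod 924).
Step 4: d = 37^(-1) mod 924 = 25.
Verification: 37 * 25 = 925 = 1 * 924 + 1.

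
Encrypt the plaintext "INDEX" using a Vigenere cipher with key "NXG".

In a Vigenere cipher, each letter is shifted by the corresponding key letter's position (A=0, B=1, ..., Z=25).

Step 1: Repeat key to match plaintext length:
  Plaintext: INDEX
  Key:       NXGNX
Step 2: Encrypt each letter:
  I(8) + N(13) = (8+13) mod 26 = 21 = V
  N(13) + X(23) = (13+23) mod 26 = 10 = K
  D(3) + G(6) = (3+6) mod 26 = 9 = J
  E(4) + N(13) = (4+13) mod 26 = 17 = R
  X(23) + X(23) = (23+23) mod 26 = 20 = U
Ciphertext: VKJRU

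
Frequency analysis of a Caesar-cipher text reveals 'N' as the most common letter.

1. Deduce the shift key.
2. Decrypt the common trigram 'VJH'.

Step 1: In English, 'E' is the most frequent letter (12.7%).
Step 2: The most frequent ciphertext letter is 'N' (position 13).
Step 3: Shift = (13 - 4) mod 26 = 9.
Step 4: Decrypt 'VJH' by shifting back 9:
  V -> M
  J -> A
  H -> Y
Step 5: 'VJH' decrypts to 'MAY'.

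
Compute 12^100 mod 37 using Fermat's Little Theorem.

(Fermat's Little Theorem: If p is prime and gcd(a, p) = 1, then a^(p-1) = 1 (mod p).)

Step 1: Since 37 is prime, by Fermat's Little Theorem: 12^36 = 1 (mod 37).
Step 2: Reduce exponent: 100 mod 36 = 28.
Step 3: So 12^100 = 12^28 (mod 37).
Step 4: 12^28 mod 37 = 12.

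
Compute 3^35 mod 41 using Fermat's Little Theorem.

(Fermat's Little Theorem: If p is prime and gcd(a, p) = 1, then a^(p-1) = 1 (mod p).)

Step 1: Since 41 is prime, by Fermat's Little Theorem: 3^40 = 1 (mod 41).
Step 2: Reduce exponent: 35 mod 40 = 35.
Step 3: So 3^35 = 3^35 (mod 41).
Step 4: 3^35 mod 41 = 27.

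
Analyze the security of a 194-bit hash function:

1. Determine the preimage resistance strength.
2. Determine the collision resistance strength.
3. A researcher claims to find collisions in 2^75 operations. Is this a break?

Step 1: Preimage resistance requires brute-force of 2^194 operations.
Step 2: Collision resistance (birthday bound) = 2^(194/2) = 2^97.
Step 3: The claimed attack costs 2^75 operations.
Step 4: Since 2^75 < 2^97, the claimed attack beats the generic birthday bound, so collision resistance is broken.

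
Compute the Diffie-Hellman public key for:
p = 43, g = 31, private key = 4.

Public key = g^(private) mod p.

Step 1: A = g^a mod p = 31^4 mod 43.
  31^1 mod 43 = 31
  31^2 mod 43 = (31 * 31) mod 43 = 15
  31^3 mod 43 = (15 * 31) mod 43 = 35
  31^4 mod 43 = (35 * 31) mod 43 = 10
Result: A = 10.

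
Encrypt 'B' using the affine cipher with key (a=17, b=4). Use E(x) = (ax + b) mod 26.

Step 1: Convert 'B' to number: x = 1.
Step 2: E(1) = (17 * 1 + 4) mod 26 = 21 mod 26 = 21.
Step 3: Convert 21 back to letter: V.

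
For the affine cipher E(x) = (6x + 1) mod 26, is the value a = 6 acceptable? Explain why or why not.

Step 1: Compute gcd(6, 26).
Step 2: gcd(6, 26) = 2.
Since gcd = 2 != 1, 6 shares a common factor with 26, so it cannot be used.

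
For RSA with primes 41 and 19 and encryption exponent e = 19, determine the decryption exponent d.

Step 1: n = 41 * 19 = 779.
Step 2: phi(n) = 40 * 18 = 720.
Step 3: Find d such that 19 * d = 1 (mod 720).
Step 4: d = 19^(-1) mod 720 = 379.
Verification: 19 * 379 = 7201 = 10 * 720 + 1.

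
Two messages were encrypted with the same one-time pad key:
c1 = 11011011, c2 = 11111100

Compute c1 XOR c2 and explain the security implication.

Step 1: c1 XOR c2 = (m1 XOR k) XOR (m2 XOR k).
Step 2: By XOR associativity/commutativity: = m1 XOR m2 XOR k XOR k = m1 XOR m2.
Step 3: 11011011 XOR 11111100 = 00100111 = 39.
Step 4: The key cancels out! An attacker learns m1 XOR m2 = 39, revealing the relationship between plaintexts.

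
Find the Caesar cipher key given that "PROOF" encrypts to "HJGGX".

Step 1: Compare first letters: P (position 15) -> H (position 7).
Step 2: Shift = (7 - 15) mod 26 = 18.
The shift value is 18.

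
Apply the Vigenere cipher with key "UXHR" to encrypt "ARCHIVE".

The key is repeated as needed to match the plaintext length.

Step 1: Repeat key to match plaintext length:
  Plaintext: ARCHIVE
  Key:       UXHRUXH
Step 2: Encrypt each letter:
  A(0) + U(20) = (0+20) mod 26 = 20 = U
  R(17) + X(23) = (17+23) mod 26 = 14 = O
  C(2) + H(7) = (2+7) mod 26 = 9 = J
  H(7) + R(17) = (7+17) mod 26 = 24 = Y
  I(8) + U(20) = (8+20) mod 26 = 2 = C
  V(21) + X(23) = (21+23) mod 26 = 18 = S
  E(4) + H(7) = (4+7) mod 26 = 11 = L
Ciphertext: UOJYCSL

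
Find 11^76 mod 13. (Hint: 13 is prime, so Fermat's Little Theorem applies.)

Step 1: Since 13 is prime, by Fermat's Little Theorem: 11^12 = 1 (mod 13).
Step 2: Reduce exponent: 76 mod 12 = 4.
Step 3: So 11^76 = 11^4 (mod 13).
Step 4: 11^4 mod 13 = 3.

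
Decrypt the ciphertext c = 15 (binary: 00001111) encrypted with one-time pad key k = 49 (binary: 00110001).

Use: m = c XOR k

Step 1: XOR ciphertext with key:
  Ciphertext: 00001111
  Key:        00110001
  XOR:        00111110
Step 2: Plaintext = 00111110 = 62 in decimal.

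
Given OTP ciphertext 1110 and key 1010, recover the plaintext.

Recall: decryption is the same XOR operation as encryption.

Step 1: XOR ciphertext with key:
  Ciphertext: 1110
  Key:        1010
  XOR:        0100
Step 2: Plaintext = 0100 = 4 in decimal.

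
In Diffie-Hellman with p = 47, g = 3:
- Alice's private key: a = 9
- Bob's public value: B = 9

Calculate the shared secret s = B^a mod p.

Step 1: s = B^a mod p = 9^9 mod 47.
  9^1 mod 47 = 9
  9^2 mod 47 = (9 * 9) mod 47 = 34
  9^3 mod 47 = (34 * 9) mod 47 = 24
  9^4 mod 47 = (24 * 9) mod 47 = 28
  9^5 mod 47 = (28 * 9) mod 47 = 17
  9^6 mod 47 = (17 * 9) mod 47 = 12
  9^7 mod 47 = (12 * 9) mod 47 = 14
  9^8 mod 47 = (14 * 9) mod 47 = 32
  9^9 mod 47 = (32 * 9) mod 47 = 6
Result: shared secret = 6.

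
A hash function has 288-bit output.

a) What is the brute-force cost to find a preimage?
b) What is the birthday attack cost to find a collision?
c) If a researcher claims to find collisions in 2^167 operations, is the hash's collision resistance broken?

Step 1: Preimage resistance requires brute-force of 2^288 operations.
Step 2: Collision resistance (birthday bound) = 2^(288/2) = 2^144.
Step 3: The claimed attack costs 2^167 operations.
Step 4: Since 2^167 >= 2^144, the claimed attack is no faster than the generic birthday attack, so this does not break collision resistance.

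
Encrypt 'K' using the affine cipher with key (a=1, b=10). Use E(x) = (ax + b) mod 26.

Step 1: Convert 'K' to number: x = 10.
Step 2: E(10) = (1 * 10 + 10) mod 26 = 20 mod 26 = 20.
Step 3: Convert 20 back to letter: U.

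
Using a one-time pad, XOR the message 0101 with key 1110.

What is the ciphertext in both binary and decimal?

Step 1: Write out the XOR operation bit by bit:
  Message: 0101
  Key:     1110
  XOR:     1011
Step 2: Convert to decimal: 1011 = 11.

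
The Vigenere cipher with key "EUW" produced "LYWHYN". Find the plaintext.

Step 1: Extend key: EUWEUW
Step 2: Decrypt each letter (c - k) mod 26:
  L(11) - E(4) = (11-4) mod 26 = 7 = H
  Y(24) - U(20) = (24-20) mod 26 = 4 = E
  W(22) - W(22) = (22-22) mod 26 = 0 = A
  H(7) - E(4) = (7-4) mod 26 = 3 = D
  Y(24) - U(20) = (24-20) mod 26 = 4 = E
  N(13) - W(22) = (13-22) mod 26 = 17 = R
Plaintext: HEADER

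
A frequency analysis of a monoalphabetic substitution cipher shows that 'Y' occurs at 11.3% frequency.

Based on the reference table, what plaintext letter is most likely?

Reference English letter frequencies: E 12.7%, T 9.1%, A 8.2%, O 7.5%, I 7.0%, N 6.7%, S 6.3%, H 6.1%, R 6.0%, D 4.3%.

Step 1: The observed frequency is 11.3%.
Step 2: Compare with English frequencies:
  E: 12.7% (difference: 1.4%) <-- closest
  T: 9.1% (difference: 2.2%)
  A: 8.2% (difference: 3.1%)
  O: 7.5% (difference: 3.8%)
  I: 7.0% (difference: 4.3%)
  N: 6.7% (difference: 4.6%)
  S: 6.3% (difference: 5.0%)
  H: 6.1% (difference: 5.2%)
  R: 6.0% (difference: 5.3%)
  D: 4.3% (difference: 7.0%)
Step 3: 'Y' most likely represents 'E' (frequency 12.7%).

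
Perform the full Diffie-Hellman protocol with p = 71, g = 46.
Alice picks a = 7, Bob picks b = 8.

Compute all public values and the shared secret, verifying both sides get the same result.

Step 1: A = g^a mod p = 46^7 mod 71 = 14.
Step 2: B = g^b mod p = 46^8 mod 71 = 5.
Step 3: Alice computes s = B^a mod p = 5^7 mod 71 = 25.
Step 4: Bob computes s = A^b mod p = 14^8 mod 71 = 25.
Both sides agree: shared secret = 25.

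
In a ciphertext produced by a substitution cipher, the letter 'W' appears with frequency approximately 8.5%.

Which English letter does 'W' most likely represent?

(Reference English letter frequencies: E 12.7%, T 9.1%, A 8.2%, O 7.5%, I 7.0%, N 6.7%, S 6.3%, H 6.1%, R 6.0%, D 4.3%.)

Step 1: The observed frequency is 8.5%.
Step 2: Compare with English frequencies:
  E: 12.7% (difference: 4.2%)
  T: 9.1% (difference: 0.6%)
  A: 8.2% (difference: 0.3%) <-- closest
  O: 7.5% (difference: 1.0%)
  I: 7.0% (difference: 1.5%)
  N: 6.7% (difference: 1.8%)
  S: 6.3% (difference: 2.2%)
  H: 6.1% (difference: 2.4%)
  R: 6.0% (difference: 2.5%)
  D: 4.3% (difference: 4.2%)
Step 3: 'W' most likely represents 'A' (frequency 8.2%).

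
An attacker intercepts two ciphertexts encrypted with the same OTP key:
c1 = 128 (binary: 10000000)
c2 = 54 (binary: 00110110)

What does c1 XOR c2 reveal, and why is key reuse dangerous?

Step 1: c1 XOR c2 = (m1 XOR k) XOR (m2 XOR k).
Step 2: By XOR associativity/commutativity: = m1 XOR m2 XOR k XOR k = m1 XOR m2.
Step 3: 10000000 XOR 00110110 = 10110110 = 182.
Step 4: The key cancels out! An attacker learns m1 XOR m2 = 182, revealing the relationship between plaintexts.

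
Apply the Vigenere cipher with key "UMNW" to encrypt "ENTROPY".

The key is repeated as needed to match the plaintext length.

Step 1: Repeat key to match plaintext length:
  Plaintext: ENTROPY
  Key:       UMNWUMN
Step 2: Encrypt each letter:
  E(4) + U(20) = (4+20) mod 26 = 24 = Y
  N(13) + M(12) = (13+12) mod 26 = 25 = Z
  T(19) + N(13) = (19+13) mod 26 = 6 = G
  R(17) + W(22) = (17+22) mod 26 = 13 = N
  O(14) + U(20) = (14+20) mod 26 = 8 = I
  P(15) + M(12) = (15+12) mod 26 = 1 = B
  Y(24) + N(13) = (24+13) mod 26 = 11 = L
Ciphertext: YZGNIBL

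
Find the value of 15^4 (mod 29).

Step 1: Compute 15^4 mod 29 step by step, reducing modulo 29 at each step.
  15^1 mod 29 = 15
  15^2 mod 29 = (15 * 15) mod 29 = 22
  15^3 mod 29 = (22 * 15) mod 29 = 11
  15^4 mod 29 = (11 * 15) mod 29 = 20
Step 2: Result = 20.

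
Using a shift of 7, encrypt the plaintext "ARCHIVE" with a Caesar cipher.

Step 1: For each letter, shift forward by 7 positions (mod 26).
  A (position 0) -> position (0+7) mod 26 = 7 -> H
  R (position 17) -> position (17+7) mod 26 = 24 -> Y
  C (position 2) -> position (2+7) mod 26 = 9 -> J
  H (position 7) -> position (7+7) mod 26 = 14 -> O
  I (position 8) -> position (8+7) mod 26 = 15 -> P
  V (position 21) -> position (21+7) mod 26 = 2 -> C
  E (position 4) -> position (4+7) mod 26 = 11 -> L
Result: HYJOPCL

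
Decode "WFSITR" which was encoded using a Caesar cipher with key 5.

Step 1: Reverse the shift by subtracting 5 from each letter position.
  W (position 22) -> position (22-5) mod 26 = 17 -> R
  F (position 5) -> position (5-5) mod 26 = 0 -> A
  S (position 18) -> position (18-5) mod 26 = 13 -> N
  I (position 8) -> position (8-5) mod 26 = 3 -> D
  T (position 19) -> position (19-5) mod 26 = 14 -> O
  R (position 17) -> position (17-5) mod 26 = 12 -> M
Decrypted message: RANDOM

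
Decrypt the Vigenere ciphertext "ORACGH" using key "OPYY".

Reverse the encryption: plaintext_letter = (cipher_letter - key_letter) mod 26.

Step 1: Extend key: OPYYOP
Step 2: Decrypt each letter (c - k) mod 26:
  O(14) - O(14) = (14-14) mod 26 = 0 = A
  R(17) - P(15) = (17-15) mod 26 = 2 = C
  A(0) - Y(24) = (0-24) mod 26 = 2 = C
  C(2) - Y(24) = (2-24) mod 26 = 4 = E
  G(6) - O(14) = (6-14) mod 26 = 18 = S
  H(7) - P(15) = (7-15) mod 26 = 18 = S
Plaintext: ACCESS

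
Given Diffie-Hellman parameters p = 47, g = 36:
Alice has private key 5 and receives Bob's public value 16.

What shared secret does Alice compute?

Step 1: s = B^a mod p = 16^5 mod 47.
  16^1 mod 47 = 16
  16^2 mod 47 = (16 * 16) mod 47 = 21
  16^3 mod 47 = (21 * 16) mod 47 = 7
  16^4 mod 47 = (7 * 16) mod 47 = 18
  16^5 mod 47 = (18 * 16) mod 47 = 6
Result: shared secret = 6.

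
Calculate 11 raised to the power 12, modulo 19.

Step 1: Compute 11^12 mod 19 step by step, reducing modulo 19 at each step.
  11^1 mod 19 = 11
  11^2 mod 19 = (11 * 11) mod 19 = 7
  11^3 mod 19 = (7 * 11) mod 19 = 1
  11^4 mod 19 = (1 * 11) mod 19 = 11
  11^5 mod 19 = (11 * 11) mod 19 = 7
  11^6 mod 19 = (7 * 11) mod 19 = 1
  11^7 mod 19 = (1 * 11) mod 19 = 11
  11^8 mod 19 = (11 * 11) mod 19 = 7
  11^9 mod 19 = (7 * 11) mod 19 = 1
  11^10 mod 19 = (1 * 11) mod 19 = 11
  11^11 mod 19 = (11 * 11) mod 19 = 7
  11^12 mod 19 = (7 * 11) mod 19 = 1
Step 2: Result = 1.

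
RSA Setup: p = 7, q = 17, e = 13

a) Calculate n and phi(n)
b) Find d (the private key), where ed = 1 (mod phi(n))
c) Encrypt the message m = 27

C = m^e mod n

Step 1: n = 7 * 17 = 119.
Step 2: phi(n) = (7-1)(17-1) = 6 * 16 = 96.
Step 3: Find d = 13^(-1) mod 96 = 37.
  Verify: 13 * 37 = 481 = 1 (mod 96).
Step 4: C = 27^13 mod 119 = 62.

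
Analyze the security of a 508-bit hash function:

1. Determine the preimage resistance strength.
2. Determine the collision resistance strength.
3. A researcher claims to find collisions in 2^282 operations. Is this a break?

Step 1: Preimage resistance requires brute-force of 2^508 operations.
Step 2: Collision resistance (birthday bound) = 2^(508/2) = 2^254.
Step 3: The claimed attack costs 2^282 operations.
Step 4: Since 2^282 >= 2^254, the claimed attack is no faster than the generic birthday attack, so this does not break collision resistance.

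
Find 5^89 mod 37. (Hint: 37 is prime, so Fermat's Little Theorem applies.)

Step 1: Since 37 is prime, by Fermat's Little Theorem: 5^36 = 1 (mod 37).
Step 2: Reduce exponent: 89 mod 36 = 17.
Step 3: So 5^89 = 5^17 (mod 37).
Step 4: 5^17 mod 37 = 22.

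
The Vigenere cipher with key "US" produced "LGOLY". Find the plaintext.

Step 1: Extend key: USUSU
Step 2: Decrypt each letter (c - k) mod 26:
  L(11) - U(20) = (11-20) mod 26 = 17 = R
  G(6) - S(18) = (6-18) mod 26 = 14 = O
  O(14) - U(20) = (14-20) mod 26 = 20 = U
  L(11) - S(18) = (11-18) mod 26 = 19 = T
  Y(24) - U(20) = (24-20) mod 26 = 4 = E
Plaintext: ROUTE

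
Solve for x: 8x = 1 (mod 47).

Step 1: We need x such that 8 * x = 1 (mod 47).
Step 2: Using the extended Euclidean algorithm or trial:
  8 * 6 = 48 = 1 * 47 + 1.
Step 3: Since 48 mod 47 = 1, the inverse is x = 6.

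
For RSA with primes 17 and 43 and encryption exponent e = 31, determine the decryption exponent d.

Step 1: n = 17 * 43 = 731.
Step 2: phi(n) = 16 * 42 = 672.
Step 3: Find d such that 31 * d = 1 (mod 672).
Step 4: d = 31^(-1) mod 672 = 607.
Verification: 31 * 607 = 18817 = 28 * 672 + 1.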